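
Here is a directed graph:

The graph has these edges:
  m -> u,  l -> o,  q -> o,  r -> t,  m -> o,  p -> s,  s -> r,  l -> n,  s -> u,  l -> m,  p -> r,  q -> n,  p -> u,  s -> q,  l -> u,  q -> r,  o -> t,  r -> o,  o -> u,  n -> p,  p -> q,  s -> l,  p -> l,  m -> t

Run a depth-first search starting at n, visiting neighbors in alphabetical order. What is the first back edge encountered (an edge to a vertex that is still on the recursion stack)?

l->n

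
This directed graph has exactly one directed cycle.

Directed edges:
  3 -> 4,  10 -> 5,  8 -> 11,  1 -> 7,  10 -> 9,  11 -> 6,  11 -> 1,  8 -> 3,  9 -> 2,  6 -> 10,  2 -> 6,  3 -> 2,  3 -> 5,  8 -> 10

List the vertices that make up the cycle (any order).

2, 6, 9, 10

DFS with gray/black marking from 10:
10 gray
  9 gray
    2 gray
      6 gray
        6→10: 10 is gray → back edge
Back edge closes the cycle 10 → 9 → 2 → 6 → 10; its vertices are {2, 6, 9, 10}.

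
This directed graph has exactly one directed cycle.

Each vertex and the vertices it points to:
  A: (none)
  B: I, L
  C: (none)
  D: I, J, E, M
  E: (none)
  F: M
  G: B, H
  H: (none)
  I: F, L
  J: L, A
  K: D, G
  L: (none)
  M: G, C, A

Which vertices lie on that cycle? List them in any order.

B, F, G, I, M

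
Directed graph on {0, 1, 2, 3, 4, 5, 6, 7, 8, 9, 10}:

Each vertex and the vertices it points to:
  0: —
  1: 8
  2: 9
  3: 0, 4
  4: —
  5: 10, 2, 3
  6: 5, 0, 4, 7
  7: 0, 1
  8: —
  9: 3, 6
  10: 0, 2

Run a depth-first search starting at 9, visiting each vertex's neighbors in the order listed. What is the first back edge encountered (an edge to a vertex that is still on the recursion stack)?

2→9

DFS from 9 (visiting each vertex's neighbors in the order listed); mark gray on enter, black on exit:
9 gray
  3 gray
    0 gray
    0 black
    4 gray
    4 black
  3 black
  6 gray
    5 gray
      10 gray
        10→0: 0 black — skip
        2 gray
          2→9: 9 is gray → back edge
First back edge: 2 → 9.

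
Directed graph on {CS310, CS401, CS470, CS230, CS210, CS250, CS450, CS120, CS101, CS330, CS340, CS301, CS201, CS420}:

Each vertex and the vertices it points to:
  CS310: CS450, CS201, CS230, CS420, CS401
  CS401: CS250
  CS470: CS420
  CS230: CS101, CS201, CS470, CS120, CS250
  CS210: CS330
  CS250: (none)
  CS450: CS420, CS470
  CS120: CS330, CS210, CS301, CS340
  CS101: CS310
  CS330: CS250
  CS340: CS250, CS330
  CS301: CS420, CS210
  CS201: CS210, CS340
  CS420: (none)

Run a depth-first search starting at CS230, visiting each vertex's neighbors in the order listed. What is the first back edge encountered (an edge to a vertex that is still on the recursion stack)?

CS310->CS230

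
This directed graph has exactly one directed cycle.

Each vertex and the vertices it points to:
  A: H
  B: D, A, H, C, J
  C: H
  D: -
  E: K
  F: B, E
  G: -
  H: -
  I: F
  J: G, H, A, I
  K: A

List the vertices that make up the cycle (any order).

B, F, I, J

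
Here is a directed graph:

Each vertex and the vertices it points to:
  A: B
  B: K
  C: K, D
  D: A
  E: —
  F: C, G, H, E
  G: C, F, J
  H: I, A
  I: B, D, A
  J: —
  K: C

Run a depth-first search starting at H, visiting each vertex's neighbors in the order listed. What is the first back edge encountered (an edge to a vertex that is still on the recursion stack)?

C→K

DFS from H (visiting each vertex's neighbors in the order listed); mark gray on enter, black on exit:
H gray
  I gray
    B gray
      K gray
        C gray
          C→K: K is gray → back edge
First back edge: C → K.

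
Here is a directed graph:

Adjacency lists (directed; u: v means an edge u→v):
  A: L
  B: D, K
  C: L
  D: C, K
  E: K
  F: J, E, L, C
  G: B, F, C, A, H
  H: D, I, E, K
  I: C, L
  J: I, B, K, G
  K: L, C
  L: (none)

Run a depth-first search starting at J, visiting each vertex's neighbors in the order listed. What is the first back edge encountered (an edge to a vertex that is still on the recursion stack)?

F→J

DFS from J (visiting each vertex's neighbors in the order listed); mark gray on enter, black on exit:
J gray
  I gray
    C gray
      L gray
      L black
    C black
    I→L: L black — skip
  I black
  B gray
    D gray
      D→C: C black — skip
      K gray
        K→L: L black — skip
        K→C: C black — skip
      K black
    D black
    B→K: K black — skip
  B black
  J→K: K black — skip
  G gray
    G→B: B black — skip
    F gray
      F→J: J is gray → back edge
First back edge: F → J.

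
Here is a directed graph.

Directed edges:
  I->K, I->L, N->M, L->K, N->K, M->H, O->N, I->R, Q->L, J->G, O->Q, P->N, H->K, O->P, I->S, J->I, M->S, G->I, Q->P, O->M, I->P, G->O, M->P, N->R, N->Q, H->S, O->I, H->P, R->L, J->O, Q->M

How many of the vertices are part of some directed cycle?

5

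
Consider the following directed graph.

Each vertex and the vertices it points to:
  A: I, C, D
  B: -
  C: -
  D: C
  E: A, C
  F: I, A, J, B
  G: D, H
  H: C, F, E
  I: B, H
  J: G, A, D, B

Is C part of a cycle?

No

C lies on a cycle iff there is a path from C back to itself.
Exploring from C, it never reaches itself; equivalently, its strongly connected component is a singleton.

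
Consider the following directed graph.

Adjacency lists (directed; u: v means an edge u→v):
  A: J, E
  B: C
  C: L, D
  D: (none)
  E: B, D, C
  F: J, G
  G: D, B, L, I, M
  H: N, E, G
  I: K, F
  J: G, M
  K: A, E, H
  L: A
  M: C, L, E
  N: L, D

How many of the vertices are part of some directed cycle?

13

A vertex is on a directed cycle iff it belongs to a strongly connected component of size ≥ 2 (or has a self-loop).
The vertices on cycles are {A, B, C, E, F, G, H, I, J, K, L, M, N} — 13 in total.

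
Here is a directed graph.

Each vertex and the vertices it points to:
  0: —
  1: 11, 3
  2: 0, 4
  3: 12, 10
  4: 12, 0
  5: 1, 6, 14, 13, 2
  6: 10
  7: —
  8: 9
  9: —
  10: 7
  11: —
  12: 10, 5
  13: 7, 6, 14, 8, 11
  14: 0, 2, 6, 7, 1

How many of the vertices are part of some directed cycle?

8

A vertex is on a directed cycle iff it belongs to a strongly connected component of size ≥ 2 (or has a self-loop).
The vertices on cycles are {1, 2, 3, 4, 5, 12, 13, 14} — 8 in total.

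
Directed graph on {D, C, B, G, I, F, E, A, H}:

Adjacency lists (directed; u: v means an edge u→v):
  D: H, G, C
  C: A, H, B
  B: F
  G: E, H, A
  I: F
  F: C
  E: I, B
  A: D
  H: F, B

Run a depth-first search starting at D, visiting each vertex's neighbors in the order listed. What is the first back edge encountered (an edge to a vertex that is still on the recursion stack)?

A->D

DFS from D (visiting each vertex's neighbors in the order listed); mark gray on enter, black on exit:
D gray
  H gray
    F gray
      C gray
        A gray
          A→D: D is gray → back edge
First back edge: A → D.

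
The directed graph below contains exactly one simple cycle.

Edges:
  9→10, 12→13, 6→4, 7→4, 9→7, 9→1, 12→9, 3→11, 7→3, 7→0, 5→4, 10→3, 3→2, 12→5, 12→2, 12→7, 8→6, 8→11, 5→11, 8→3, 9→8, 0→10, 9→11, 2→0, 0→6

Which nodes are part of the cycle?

DFS with gray/black marking from 2:
2 gray
  0 gray
    6 gray
      4 gray
      4 black
    6 black
    10 gray
      3 gray
        3→2: 2 is gray → back edge
Back edge closes the cycle 2 → 0 → 10 → 3 → 2; its vertices are {0, 2, 3, 10}.

0, 2, 3, 10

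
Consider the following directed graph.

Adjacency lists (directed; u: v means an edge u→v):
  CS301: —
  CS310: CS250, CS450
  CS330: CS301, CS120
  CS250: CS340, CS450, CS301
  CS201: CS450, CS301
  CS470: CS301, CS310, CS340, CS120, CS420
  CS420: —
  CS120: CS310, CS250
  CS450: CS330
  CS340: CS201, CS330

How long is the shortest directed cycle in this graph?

4

For each vertex v, BFS finds the shortest path from v back to v.
The shortest such closed walk is CS120 → CS310 → CS450 → CS330 → CS120, length 4.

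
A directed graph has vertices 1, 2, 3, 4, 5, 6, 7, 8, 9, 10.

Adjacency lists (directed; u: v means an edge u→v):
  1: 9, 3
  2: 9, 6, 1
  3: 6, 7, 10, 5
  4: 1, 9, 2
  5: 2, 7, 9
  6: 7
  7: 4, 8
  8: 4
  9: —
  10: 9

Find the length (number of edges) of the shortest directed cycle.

For each vertex v, BFS finds the shortest path from v back to v.
The shortest such closed walk is 3 → 5 → 2 → 1 → 3, length 4.

4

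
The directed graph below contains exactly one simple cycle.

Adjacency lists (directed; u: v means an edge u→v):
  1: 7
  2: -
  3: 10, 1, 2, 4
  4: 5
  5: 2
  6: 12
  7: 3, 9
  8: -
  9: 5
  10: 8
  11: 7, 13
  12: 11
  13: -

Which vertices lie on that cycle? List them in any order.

DFS with gray/black marking from 7:
7 gray
  3 gray
    10 gray
      8 gray
      8 black
    10 black
    1 gray
      1→7: 7 is gray → back edge
Back edge closes the cycle 7 → 3 → 1 → 7; its vertices are {1, 3, 7}.

1, 3, 7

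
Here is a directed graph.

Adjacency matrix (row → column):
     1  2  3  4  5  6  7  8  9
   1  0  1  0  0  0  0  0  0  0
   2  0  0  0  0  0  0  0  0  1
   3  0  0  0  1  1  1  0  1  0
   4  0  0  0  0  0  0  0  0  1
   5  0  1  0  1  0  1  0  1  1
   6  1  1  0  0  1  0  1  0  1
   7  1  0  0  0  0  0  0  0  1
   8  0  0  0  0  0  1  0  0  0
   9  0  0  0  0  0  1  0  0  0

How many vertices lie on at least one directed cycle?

8

A vertex is on a directed cycle iff it belongs to a strongly connected component of size ≥ 2 (or has a self-loop).
The vertices on cycles are {1, 2, 4, 5, 6, 7, 8, 9} — 8 in total.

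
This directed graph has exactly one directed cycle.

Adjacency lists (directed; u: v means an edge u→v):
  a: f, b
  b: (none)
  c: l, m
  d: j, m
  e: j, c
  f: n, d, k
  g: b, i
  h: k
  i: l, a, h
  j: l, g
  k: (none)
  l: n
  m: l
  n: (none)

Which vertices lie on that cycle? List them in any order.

DFS with gray/black marking from j:
j gray
  l gray
    n gray
    n black
  l black
  g gray
    b gray
    b black
    i gray
      i→l: l black — skip
      a gray
        f gray
          f→n: n black — skip
          d gray
            d→j: j is gray → back edge
Back edge closes the cycle j → g → i → a → f → d → j; its vertices are {a, d, f, g, i, j}.

a, d, f, g, i, j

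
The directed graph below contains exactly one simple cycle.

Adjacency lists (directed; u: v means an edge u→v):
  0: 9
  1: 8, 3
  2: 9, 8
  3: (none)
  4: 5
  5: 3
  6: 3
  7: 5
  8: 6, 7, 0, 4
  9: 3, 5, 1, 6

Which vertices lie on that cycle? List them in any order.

0, 1, 8, 9

DFS with gray/black marking from 8:
8 gray
  6 gray
    3 gray
    3 black
  6 black
  7 gray
    5 gray
      5→3: 3 black — skip
    5 black
  7 black
  0 gray
    9 gray
      9→3: 3 black — skip
      9→5: 5 black — skip
      1 gray
        1→8: 8 is gray → back edge
Back edge closes the cycle 8 → 0 → 9 → 1 → 8; its vertices are {0, 1, 8, 9}.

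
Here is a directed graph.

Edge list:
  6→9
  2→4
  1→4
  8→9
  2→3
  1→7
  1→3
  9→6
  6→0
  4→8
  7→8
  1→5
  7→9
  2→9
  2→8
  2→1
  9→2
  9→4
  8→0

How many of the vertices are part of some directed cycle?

7

A vertex is on a directed cycle iff it belongs to a strongly connected component of size ≥ 2 (or has a self-loop).
The vertices on cycles are {1, 2, 4, 6, 7, 8, 9} — 7 in total.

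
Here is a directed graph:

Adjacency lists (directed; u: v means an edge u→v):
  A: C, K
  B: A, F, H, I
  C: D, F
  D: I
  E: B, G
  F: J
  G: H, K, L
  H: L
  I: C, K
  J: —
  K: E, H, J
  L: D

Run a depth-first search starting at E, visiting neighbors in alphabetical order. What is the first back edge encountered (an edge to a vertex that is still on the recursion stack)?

I→C

DFS from E (visiting neighbors in alphabetical order); mark gray on enter, black on exit:
E gray
  B gray
    A gray
      C gray
        D gray
          I gray
            I→C: C is gray → back edge
First back edge: I → C.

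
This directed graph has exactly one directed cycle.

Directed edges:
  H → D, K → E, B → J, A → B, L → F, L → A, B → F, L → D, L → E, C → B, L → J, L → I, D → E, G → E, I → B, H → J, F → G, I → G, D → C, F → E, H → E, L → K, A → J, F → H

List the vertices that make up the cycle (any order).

DFS with gray/black marking from F:
F gray
  G gray
    E gray
    E black
  G black
  F→E: E black — skip
  H gray
    D gray
      D→E: E black — skip
      C gray
        B gray
          B→F: F is gray → back edge
Back edge closes the cycle F → H → D → C → B → F; its vertices are {B, C, D, F, H}.

B, C, D, F, H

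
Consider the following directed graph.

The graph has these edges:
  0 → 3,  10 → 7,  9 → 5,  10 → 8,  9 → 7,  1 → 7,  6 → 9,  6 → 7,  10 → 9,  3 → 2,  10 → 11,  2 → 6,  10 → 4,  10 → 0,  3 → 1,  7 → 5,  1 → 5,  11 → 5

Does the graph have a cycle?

DFS with white/gray/black marking, starting from 10:
10 gray
  8 gray
  8 black
  9 gray
    5 gray
    5 black
    7 gray
      7→5: 5 black — skip
    7 black
  9 black
  0 gray
    3 gray
      1 gray
        1→5: 5 black — skip
        1→7: 7 black — skip
      1 black
      2 gray
        6 gray
          6→7: 7 black — skip
          6→9: 9 black — skip
        6 black
      2 black
    3 black
  0 black
  10→7: 7 black — skip
  4 gray
  4 black
  11 gray
    11→5: 5 black — skip
  11 black
10 black
Every edge goes to a white or black vertex — no back edge, so the graph is acyclic.

No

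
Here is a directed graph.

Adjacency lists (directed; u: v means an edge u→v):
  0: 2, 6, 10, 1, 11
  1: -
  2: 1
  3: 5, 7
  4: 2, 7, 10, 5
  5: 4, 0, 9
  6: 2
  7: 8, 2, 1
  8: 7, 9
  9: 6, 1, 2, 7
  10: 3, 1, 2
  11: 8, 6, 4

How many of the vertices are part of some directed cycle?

9

A vertex is on a directed cycle iff it belongs to a strongly connected component of size ≥ 2 (or has a self-loop).
The vertices on cycles are {0, 3, 4, 5, 7, 8, 9, 10, 11} — 9 in total.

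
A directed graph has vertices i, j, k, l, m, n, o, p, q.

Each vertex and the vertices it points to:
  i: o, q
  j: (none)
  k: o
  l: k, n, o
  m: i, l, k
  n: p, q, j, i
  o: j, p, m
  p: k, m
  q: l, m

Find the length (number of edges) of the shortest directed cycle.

3

For each vertex v, BFS finds the shortest path from v back to v.
The shortest such closed walk is n → q → l → n, length 3.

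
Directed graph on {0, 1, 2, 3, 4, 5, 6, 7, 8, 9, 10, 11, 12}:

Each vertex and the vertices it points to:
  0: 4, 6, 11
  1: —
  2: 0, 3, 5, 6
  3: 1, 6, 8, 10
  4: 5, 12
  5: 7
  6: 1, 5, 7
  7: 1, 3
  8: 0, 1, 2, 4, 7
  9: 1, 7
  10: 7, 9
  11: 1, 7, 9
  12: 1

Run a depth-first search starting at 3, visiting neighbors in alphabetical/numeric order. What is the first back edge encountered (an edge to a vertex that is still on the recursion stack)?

7->3

DFS from 3 (visiting neighbors in alphabetical/numeric order); mark gray on enter, black on exit:
3 gray
  1 gray
  1 black
  6 gray
    6→1: 1 black — skip
    5 gray
      7 gray
        7→1: 1 black — skip
        7→3: 3 is gray → back edge
First back edge: 7 → 3.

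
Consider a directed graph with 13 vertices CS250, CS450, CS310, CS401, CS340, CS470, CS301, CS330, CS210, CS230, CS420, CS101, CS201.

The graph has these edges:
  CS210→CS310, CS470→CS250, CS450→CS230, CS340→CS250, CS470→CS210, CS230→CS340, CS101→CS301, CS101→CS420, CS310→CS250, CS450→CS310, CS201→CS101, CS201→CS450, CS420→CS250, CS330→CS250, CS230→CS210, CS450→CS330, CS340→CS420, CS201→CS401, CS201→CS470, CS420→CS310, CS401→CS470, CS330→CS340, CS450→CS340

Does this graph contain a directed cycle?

No

DFS with white/gray/black marking, starting from CS330:
CS330 gray
  CS340 gray
    CS420 gray
      CS250 gray
      CS250 black
      CS310 gray
        CS310→CS250: CS250 black — skip
      CS310 black
    CS420 black
    CS340→CS250: CS250 black — skip
  CS340 black
  CS330→CS250: CS250 black — skip
CS330 black
CS450 gray
  CS450→CS310: CS310 black — skip
  CS230 gray
    CS230→CS340: CS340 black — skip
    CS210 gray
      CS210→CS310: CS310 black — skip
    CS210 black
  CS230 black
  CS450→CS340: CS340 black — skip
  CS450→CS330: CS330 black — skip
CS450 black
CS401 gray
  CS470 gray
    CS470→CS250: CS250 black — skip
    CS470→CS210: CS210 black — skip
  CS470 black
CS401 black
CS301 gray
CS301 black
CS101 gray
  CS101→CS420: CS420 black — skip
  CS101→CS301: CS301 black — skip
CS101 black
CS201 gray
  CS201→CS470: CS470 black — skip
  CS201→CS450: CS450 black — skip
  CS201→CS101: CS101 black — skip
  CS201→CS401: CS401 black — skip
CS201 black
Every edge goes to a white or black vertex — no back edge, so the graph is acyclic.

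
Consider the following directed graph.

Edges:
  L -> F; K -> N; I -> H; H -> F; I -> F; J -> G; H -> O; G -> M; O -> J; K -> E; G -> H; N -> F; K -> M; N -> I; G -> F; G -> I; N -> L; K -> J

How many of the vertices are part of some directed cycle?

5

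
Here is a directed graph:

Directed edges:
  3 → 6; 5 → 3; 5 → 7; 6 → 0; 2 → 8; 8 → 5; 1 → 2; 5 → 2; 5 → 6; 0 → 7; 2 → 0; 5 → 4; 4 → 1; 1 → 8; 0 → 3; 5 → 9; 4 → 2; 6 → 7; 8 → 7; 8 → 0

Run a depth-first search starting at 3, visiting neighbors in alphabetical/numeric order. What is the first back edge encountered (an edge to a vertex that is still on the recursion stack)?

DFS from 3 (visiting neighbors in alphabetical/numeric order); mark gray on enter, black on exit:
3 gray
  6 gray
    0 gray
      0→3: 3 is gray → back edge
First back edge: 0 → 3.

0->3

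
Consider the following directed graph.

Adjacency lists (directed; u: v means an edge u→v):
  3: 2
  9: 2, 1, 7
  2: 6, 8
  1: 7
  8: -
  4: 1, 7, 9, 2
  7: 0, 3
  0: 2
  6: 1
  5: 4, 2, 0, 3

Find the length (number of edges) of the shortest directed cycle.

For each vertex v, BFS finds the shortest path from v back to v.
The shortest such closed walk is 3 → 2 → 6 → 1 → 7 → 3, length 5.

5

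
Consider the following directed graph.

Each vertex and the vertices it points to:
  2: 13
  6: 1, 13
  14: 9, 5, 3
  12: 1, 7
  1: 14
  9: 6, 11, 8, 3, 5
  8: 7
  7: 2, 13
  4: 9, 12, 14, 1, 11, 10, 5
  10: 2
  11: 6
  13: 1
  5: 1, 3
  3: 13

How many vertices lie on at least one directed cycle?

11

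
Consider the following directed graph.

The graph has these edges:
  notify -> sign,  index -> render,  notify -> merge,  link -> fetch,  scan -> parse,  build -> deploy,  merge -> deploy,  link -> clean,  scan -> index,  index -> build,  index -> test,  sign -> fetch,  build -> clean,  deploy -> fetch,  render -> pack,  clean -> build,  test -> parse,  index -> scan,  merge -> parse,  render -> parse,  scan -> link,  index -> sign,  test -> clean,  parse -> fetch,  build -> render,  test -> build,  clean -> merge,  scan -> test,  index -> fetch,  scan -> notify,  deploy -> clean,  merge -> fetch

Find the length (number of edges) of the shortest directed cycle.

2

For each vertex v, BFS finds the shortest path from v back to v.
The shortest such closed walk is index → scan → index, length 2.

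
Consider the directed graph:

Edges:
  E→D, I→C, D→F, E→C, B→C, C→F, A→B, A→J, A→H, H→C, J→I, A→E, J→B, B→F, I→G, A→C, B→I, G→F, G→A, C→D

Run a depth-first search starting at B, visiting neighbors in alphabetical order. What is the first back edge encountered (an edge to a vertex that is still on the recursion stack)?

A->B

DFS from B (visiting neighbors in alphabetical order); mark gray on enter, black on exit:
B gray
  C gray
    D gray
      F gray
      F black
    D black
    C→F: F black — skip
  C black
  B→F: F black — skip
  I gray
    I→C: C black — skip
    G gray
      A gray
        A→B: B is gray → back edge
First back edge: A → B.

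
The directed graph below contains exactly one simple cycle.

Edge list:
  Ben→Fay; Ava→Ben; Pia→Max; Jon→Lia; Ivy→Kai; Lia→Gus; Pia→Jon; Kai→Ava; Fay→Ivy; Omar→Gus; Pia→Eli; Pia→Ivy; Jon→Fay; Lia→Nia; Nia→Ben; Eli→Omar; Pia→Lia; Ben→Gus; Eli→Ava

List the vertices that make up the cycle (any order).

DFS with gray/black marking from Fay:
Fay gray
  Ivy gray
    Kai gray
      Ava gray
        Ben gray
          Gus gray
          Gus black
          Ben→Fay: Fay is gray → back edge
Back edge closes the cycle Fay → Ivy → Kai → Ava → Ben → Fay; its vertices are {Ava, Ben, Fay, Ivy, Kai}.

Ava, Ben, Fay, Ivy, Kai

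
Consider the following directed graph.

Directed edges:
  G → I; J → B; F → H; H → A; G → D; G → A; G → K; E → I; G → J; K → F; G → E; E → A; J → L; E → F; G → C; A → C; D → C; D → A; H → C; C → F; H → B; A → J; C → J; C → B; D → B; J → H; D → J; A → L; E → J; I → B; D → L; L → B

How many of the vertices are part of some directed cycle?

5

A vertex is on a directed cycle iff it belongs to a strongly connected component of size ≥ 2 (or has a self-loop).
The vertices on cycles are {A, C, F, H, J} — 5 in total.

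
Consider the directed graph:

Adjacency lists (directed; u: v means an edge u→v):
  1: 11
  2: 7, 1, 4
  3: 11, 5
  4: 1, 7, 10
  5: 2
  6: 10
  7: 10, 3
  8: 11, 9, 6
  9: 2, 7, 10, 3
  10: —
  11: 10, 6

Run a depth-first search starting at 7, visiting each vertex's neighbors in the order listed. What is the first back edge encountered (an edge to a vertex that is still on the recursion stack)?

DFS from 7 (visiting each vertex's neighbors in the order listed); mark gray on enter, black on exit:
7 gray
  10 gray
  10 black
  3 gray
    11 gray
      11→10: 10 black — skip
      6 gray
        6→10: 10 black — skip
      6 black
    11 black
    5 gray
      2 gray
        2→7: 7 is gray → back edge
First back edge: 2 → 7.

2→7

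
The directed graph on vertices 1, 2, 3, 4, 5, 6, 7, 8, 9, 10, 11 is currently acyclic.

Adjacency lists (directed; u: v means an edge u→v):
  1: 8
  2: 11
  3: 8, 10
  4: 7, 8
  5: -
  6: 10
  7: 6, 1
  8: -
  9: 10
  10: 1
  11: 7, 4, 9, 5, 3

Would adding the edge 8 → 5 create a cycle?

No

Adding 8→5 creates a cycle iff 5 can already reach 8.
Explore from 5: no path reaches 8. The graph stays acyclic.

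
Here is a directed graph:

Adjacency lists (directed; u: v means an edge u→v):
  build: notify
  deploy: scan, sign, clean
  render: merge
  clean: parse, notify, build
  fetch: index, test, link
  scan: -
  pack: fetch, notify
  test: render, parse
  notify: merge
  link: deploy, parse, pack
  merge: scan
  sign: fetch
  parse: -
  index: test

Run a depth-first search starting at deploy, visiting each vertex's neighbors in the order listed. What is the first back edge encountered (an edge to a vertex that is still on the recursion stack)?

DFS from deploy (visiting each vertex's neighbors in the order listed); mark gray on enter, black on exit:
deploy gray
  scan gray
  scan black
  sign gray
    fetch gray
      index gray
        test gray
          render gray
            merge gray
              merge→scan: scan black — skip
            merge black
          render black
          parse gray
          parse black
        test black
      index black
      fetch→test: test black — skip
      link gray
        link→deploy: deploy is gray → back edge
First back edge: link → deploy.

link->deploy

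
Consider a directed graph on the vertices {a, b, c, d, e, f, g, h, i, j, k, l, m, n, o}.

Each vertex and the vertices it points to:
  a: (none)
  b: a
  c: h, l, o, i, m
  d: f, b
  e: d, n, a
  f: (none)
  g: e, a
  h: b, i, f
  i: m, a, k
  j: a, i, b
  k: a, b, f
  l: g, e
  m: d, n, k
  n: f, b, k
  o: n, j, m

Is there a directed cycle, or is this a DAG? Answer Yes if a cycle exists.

DFS with white/gray/black marking, starting from b:
b gray
  a gray
  a black
b black
c gray
  h gray
    h→b: b black — skip
    i gray
      m gray
        d gray
          f gray
          f black
          d→b: b black — skip
        d black
        n gray
          n→f: f black — skip
          n→b: b black — skip
          k gray
            k→a: a black — skip
            k→b: b black — skip
            k→f: f black — skip
          k black
        n black
        m→k: k black — skip
      m black
      i→a: a black — skip
      i→k: k black — skip
    i black
    h→f: f black — skip
  h black
  l gray
    g gray
      e gray
        e→d: d black — skip
        e→n: n black — skip
        e→a: a black — skip
      e black
      g→a: a black — skip
    g black
    l→e: e black — skip
  l black
  o gray
    o→n: n black — skip
    j gray
      j→a: a black — skip
      j→i: i black — skip
      j→b: b black — skip
    j black
    o→m: m black — skip
  o black
  c→i: i black — skip
  c→m: m black — skip
c black
Every edge goes to a white or black vertex — no back edge, so the graph is acyclic.

No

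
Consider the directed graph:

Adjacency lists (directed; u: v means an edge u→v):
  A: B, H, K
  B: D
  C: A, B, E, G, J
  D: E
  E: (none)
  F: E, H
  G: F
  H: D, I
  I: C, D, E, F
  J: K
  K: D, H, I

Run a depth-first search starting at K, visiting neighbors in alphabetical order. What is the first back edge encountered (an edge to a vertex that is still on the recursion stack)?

DFS from K (visiting neighbors in alphabetical order); mark gray on enter, black on exit:
K gray
  D gray
    E gray
    E black
  D black
  H gray
    H→D: D black — skip
    I gray
      C gray
        A gray
          B gray
            B→D: D black — skip
          B black
          A→H: H is gray → back edge
First back edge: A → H.

A→H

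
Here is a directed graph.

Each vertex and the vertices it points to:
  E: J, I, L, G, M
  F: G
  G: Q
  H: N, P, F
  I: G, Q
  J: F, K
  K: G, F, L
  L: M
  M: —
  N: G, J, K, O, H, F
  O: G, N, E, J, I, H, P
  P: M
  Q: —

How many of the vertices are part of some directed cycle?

A vertex is on a directed cycle iff it belongs to a strongly connected component of size ≥ 2 (or has a self-loop).
The vertices on cycles are {H, N, O} — 3 in total.

3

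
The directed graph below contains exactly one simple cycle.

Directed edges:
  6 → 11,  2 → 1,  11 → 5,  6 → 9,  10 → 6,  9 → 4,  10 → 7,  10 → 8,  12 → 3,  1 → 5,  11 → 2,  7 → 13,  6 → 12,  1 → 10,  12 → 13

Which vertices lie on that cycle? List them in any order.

1, 2, 6, 10, 11

DFS with gray/black marking from 10:
10 gray
  8 gray
  8 black
  7 gray
    13 gray
    13 black
  7 black
  6 gray
    9 gray
      4 gray
      4 black
    9 black
    11 gray
      2 gray
        1 gray
          1→10: 10 is gray → back edge
Back edge closes the cycle 10 → 6 → 11 → 2 → 1 → 10; its vertices are {1, 2, 6, 10, 11}.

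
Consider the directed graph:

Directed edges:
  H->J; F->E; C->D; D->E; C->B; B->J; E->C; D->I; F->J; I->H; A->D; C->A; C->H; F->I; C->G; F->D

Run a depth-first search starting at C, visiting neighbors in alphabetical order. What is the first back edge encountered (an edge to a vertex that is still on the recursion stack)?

E->C

DFS from C (visiting neighbors in alphabetical order); mark gray on enter, black on exit:
C gray
  A gray
    D gray
      E gray
        E→C: C is gray → back edge
First back edge: E → C.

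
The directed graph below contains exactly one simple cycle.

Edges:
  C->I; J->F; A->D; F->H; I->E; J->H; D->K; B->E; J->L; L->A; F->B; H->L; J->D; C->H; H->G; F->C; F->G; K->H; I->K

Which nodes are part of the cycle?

A, D, H, K, L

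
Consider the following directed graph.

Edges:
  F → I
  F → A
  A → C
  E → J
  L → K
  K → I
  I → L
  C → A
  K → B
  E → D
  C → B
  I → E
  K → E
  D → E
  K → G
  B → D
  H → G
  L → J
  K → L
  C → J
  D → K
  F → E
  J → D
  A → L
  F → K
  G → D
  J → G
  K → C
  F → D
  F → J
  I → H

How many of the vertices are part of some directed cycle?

11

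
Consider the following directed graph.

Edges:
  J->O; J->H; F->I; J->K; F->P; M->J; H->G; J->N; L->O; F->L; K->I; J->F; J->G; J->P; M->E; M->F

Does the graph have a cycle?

No

DFS with white/gray/black marking, starting from J:
J gray
  K gray
    I gray
    I black
  K black
  H gray
    G gray
    G black
  H black
  J→G: G black — skip
  P gray
  P black
  O gray
  O black
  F gray
    L gray
      L→O: O black — skip
    L black
    F→P: P black — skip
    F→I: I black — skip
  F black
  N gray
  N black
J black
M gray
  E gray
  E black
  M→J: J black — skip
  M→F: F black — skip
M black
Every edge goes to a white or black vertex — no back edge, so the graph is acyclic.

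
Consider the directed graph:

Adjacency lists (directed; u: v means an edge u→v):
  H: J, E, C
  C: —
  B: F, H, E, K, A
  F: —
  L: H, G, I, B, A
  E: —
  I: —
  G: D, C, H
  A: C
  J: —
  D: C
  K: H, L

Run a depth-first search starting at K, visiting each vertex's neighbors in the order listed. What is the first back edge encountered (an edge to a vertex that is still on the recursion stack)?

DFS from K (visiting each vertex's neighbors in the order listed); mark gray on enter, black on exit:
K gray
  H gray
    J gray
    J black
    E gray
    E black
    C gray
    C black
  H black
  L gray
    L→H: H black — skip
    G gray
      D gray
        D→C: C black — skip
      D black
      G→C: C black — skip
      G→H: H black — skip
    G black
    I gray
    I black
    B gray
      F gray
      F black
      B→H: H black — skip
      B→E: E black — skip
      B→K: K is gray → back edge
First back edge: B → K.

B->K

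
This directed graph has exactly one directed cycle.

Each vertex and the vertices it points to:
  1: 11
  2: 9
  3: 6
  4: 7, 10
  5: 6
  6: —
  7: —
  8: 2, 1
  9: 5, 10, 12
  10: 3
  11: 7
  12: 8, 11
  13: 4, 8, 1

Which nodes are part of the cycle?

2, 8, 9, 12

DFS with gray/black marking from 8:
8 gray
  2 gray
    9 gray
      5 gray
        6 gray
        6 black
      5 black
      10 gray
        3 gray
          3→6: 6 black — skip
        3 black
      10 black
      12 gray
        12→8: 8 is gray → back edge
Back edge closes the cycle 8 → 2 → 9 → 12 → 8; its vertices are {2, 8, 9, 12}.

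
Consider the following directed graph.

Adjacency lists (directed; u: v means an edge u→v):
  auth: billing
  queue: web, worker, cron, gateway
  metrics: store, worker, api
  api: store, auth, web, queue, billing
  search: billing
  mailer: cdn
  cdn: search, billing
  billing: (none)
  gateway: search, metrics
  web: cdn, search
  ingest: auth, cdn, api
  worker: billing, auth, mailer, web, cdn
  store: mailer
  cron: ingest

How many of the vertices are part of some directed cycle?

6

A vertex is on a directed cycle iff it belongs to a strongly connected component of size ≥ 2 (or has a self-loop).
The vertices on cycles are {api, cron, queue, ingest, gateway, metrics} — 6 in total.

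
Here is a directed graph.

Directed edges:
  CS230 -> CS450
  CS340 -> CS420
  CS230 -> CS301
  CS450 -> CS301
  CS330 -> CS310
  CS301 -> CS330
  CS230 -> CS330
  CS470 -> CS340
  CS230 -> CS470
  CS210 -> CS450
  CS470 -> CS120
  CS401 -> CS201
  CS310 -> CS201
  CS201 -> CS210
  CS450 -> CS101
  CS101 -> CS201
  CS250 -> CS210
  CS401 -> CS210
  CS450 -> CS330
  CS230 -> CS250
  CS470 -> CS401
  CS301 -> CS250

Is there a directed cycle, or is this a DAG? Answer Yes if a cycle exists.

Yes

DFS with white/gray/black marking, starting from CS401:
CS401 gray
  CS210 gray
    CS450 gray
      CS330 gray
        CS310 gray
          CS201 gray
            CS201→CS210: CS210 is gray → back edge
Back edge found, so a cycle exists: CS210 → CS450 → CS330 → CS310 → CS201 → CS210.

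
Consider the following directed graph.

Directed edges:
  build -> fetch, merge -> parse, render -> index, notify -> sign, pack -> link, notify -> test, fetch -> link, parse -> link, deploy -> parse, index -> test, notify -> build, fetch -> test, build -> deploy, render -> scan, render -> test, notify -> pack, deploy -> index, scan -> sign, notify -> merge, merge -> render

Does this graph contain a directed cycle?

No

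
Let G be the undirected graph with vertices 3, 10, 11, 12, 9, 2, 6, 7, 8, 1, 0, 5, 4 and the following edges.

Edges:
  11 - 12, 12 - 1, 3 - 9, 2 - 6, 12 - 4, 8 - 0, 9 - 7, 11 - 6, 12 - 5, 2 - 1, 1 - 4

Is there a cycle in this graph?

Yes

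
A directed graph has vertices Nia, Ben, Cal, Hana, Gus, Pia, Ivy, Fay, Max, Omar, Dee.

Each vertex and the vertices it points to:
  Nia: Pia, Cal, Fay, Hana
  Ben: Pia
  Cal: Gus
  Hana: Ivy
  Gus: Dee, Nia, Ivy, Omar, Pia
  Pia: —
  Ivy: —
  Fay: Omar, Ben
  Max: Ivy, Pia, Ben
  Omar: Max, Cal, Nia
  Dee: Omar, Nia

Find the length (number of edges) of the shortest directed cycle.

3

For each vertex v, BFS finds the shortest path from v back to v.
The shortest such closed walk is Gus → Omar → Cal → Gus, length 3.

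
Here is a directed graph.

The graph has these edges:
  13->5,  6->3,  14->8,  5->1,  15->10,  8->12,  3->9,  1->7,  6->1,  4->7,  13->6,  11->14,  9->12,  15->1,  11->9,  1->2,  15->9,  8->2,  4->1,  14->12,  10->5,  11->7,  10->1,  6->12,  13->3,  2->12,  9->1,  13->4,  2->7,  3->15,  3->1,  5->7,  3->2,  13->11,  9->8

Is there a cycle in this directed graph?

No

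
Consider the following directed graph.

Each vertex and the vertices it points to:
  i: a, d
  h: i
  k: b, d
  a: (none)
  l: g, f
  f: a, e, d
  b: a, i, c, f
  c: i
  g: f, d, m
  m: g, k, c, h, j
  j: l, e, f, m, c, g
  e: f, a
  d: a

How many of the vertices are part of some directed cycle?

A vertex is on a directed cycle iff it belongs to a strongly connected component of size ≥ 2 (or has a self-loop).
The vertices on cycles are {e, f, g, j, l, m} — 6 in total.

6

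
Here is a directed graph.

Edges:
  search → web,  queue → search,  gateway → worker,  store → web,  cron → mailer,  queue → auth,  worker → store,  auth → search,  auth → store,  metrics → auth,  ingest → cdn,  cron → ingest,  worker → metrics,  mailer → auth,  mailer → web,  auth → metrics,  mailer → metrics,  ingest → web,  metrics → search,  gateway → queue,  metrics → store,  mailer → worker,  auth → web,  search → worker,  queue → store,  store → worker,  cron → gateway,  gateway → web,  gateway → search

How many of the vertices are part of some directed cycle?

A vertex is on a directed cycle iff it belongs to a strongly connected component of size ≥ 2 (or has a self-loop).
The vertices on cycles are {auth, store, search, worker, metrics} — 5 in total.

5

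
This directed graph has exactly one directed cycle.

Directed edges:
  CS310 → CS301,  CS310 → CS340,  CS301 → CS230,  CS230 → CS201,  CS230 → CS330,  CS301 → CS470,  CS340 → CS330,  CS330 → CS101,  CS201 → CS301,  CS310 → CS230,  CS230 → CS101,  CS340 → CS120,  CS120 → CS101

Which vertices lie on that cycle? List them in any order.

CS201, CS230, CS301

DFS with gray/black marking from CS301:
CS301 gray
  CS230 gray
    CS201 gray
      CS201→CS301: CS301 is gray → back edge
Back edge closes the cycle CS301 → CS230 → CS201 → CS301; its vertices are {CS201, CS230, CS301}.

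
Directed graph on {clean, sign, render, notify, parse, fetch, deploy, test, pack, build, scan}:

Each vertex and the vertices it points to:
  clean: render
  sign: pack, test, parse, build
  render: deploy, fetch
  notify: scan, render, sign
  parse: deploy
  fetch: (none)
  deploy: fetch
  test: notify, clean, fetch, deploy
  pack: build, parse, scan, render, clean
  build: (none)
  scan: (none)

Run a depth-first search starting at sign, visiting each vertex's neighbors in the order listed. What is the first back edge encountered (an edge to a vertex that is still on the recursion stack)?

DFS from sign (visiting each vertex's neighbors in the order listed); mark gray on enter, black on exit:
sign gray
  pack gray
    build gray
    build black
    parse gray
      deploy gray
        fetch gray
        fetch black
      deploy black
    parse black
    scan gray
    scan black
    render gray
      render→deploy: deploy black — skip
      render→fetch: fetch black — skip
    render black
    clean gray
      clean→render: render black — skip
    clean black
  pack black
  test gray
    notify gray
      notify→scan: scan black — skip
      notify→render: render black — skip
      notify→sign: sign is gray → back edge
First back edge: notify → sign.

notify→sign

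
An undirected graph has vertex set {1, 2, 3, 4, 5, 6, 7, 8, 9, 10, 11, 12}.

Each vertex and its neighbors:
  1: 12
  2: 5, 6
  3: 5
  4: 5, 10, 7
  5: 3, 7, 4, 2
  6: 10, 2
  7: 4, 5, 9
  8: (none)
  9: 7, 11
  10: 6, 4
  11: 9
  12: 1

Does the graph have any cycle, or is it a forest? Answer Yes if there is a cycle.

DFS, tracking each vertex's parent; an edge to a visited non-parent vertex closes a cycle.
Start from 9:
visit 9 (parent –)
  visit 7 (parent 9)
    visit 4 (parent 7)
      visit 5 (parent 4)
        visit 3 (parent 5)
          3–5: parent, skip
        5–7: 7 visited and ≠ parent → cycle
Cycle: 7 – 4 – 5 – 7.

Yes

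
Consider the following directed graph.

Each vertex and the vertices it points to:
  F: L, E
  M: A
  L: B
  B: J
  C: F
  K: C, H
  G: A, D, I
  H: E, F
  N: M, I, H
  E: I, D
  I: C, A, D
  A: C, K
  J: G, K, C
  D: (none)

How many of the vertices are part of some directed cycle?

A vertex is on a directed cycle iff it belongs to a strongly connected component of size ≥ 2 (or has a self-loop).
The vertices on cycles are {A, B, C, E, F, G, H, I, J, K, L} — 11 in total.

11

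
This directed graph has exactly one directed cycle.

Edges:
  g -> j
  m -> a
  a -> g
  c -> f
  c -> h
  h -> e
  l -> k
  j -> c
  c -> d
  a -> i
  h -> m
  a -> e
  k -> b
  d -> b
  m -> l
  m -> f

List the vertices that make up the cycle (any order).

a, c, g, h, j, m

DFS with gray/black marking from c:
c gray
  h gray
    m gray
      l gray
        k gray
          b gray
          b black
        k black
      l black
      a gray
        g gray
          j gray
            j→c: c is gray → back edge
Back edge closes the cycle c → h → m → a → g → j → c; its vertices are {a, c, g, h, j, m}.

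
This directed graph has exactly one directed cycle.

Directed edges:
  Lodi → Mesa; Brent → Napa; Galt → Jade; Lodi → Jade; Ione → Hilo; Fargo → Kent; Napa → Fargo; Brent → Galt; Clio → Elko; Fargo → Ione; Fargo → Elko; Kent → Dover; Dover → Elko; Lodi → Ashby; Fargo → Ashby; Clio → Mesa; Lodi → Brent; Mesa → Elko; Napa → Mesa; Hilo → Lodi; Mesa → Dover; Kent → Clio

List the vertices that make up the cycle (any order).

DFS with gray/black marking from Fargo:
Fargo gray
  Kent gray
    Dover gray
      Elko gray
      Elko black
    Dover black
    Clio gray
      Mesa gray
        Mesa→Dover: Dover black — skip
        Mesa→Elko: Elko black — skip
      Mesa black
      Clio→Elko: Elko black — skip
    Clio black
  Kent black
  Ione gray
    Hilo gray
      Lodi gray
        Lodi→Mesa: Mesa black — skip
        Jade gray
        Jade black
        Brent gray
          Napa gray
            Napa→Mesa: Mesa black — skip
            Napa→Fargo: Fargo is gray → back edge
Back edge closes the cycle Fargo → Ione → Hilo → Lodi → Brent → Napa → Fargo; its vertices are {Hilo, Ione, Lodi, Napa, Brent, Fargo}.

Hilo, Ione, Lodi, Napa, Brent, Fargo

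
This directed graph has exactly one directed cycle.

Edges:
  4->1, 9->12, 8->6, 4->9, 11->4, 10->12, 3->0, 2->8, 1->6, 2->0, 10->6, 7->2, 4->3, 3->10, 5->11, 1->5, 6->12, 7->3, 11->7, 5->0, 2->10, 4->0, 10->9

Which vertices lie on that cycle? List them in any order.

1, 4, 5, 11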